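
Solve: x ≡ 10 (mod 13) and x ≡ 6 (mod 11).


M = 13*11 = 143
M1 = M/13 = 11, M2 = M/11 = 13
M1^(-1) mod 13 = 6, M2^(-1) mod 11 = 6
x = 10*11*6 + 6*13*6 = 1128
1128 mod 143 = 127
Check: 127 mod 13 = 10 ✓, 127 mod 11 = 6 ✓

x ≡ 127 (mod 143)


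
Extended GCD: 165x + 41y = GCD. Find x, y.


Tabular extended Euclidean (each row: r = 165*s + 41*t):
r=165, s=1, t=0
r=41, s=0, t=1
q=4: r=1, s=1, t=-4   [165*(1) + 41*(-4) = 1]
q=41: r=0, s=-41, t=165   [165*(-41) + 41*(165) = 0]
GCD = 1; from the row with r=1: x=1, y=-4
Check: 165*(1) + 41*(-4) = 165 - 164 = 1

GCD = 1, x = 1, y = -4


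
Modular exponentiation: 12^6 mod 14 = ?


12^1 mod 14 = 12
12^2 mod 14 = 4
12^3 mod 14 = 6
12^4 mod 14 = 2
12^5 mod 14 = 10
12^6 mod 14 = 8


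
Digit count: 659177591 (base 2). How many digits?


659177591 in base 2 = 100111010010100100000001110111
Number of digits = 30

30 digits (base 2)


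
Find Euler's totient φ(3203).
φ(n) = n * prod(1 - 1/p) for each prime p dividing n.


3203 = 3203
Prime factors: 3203
φ(3203) = 3203 × (1-1/3203)
= 3203 × 3202/3203 = 3202

φ(3203) = 3202


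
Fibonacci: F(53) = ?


Sequence: 1, 1, 2, 3, 5, 8, 13, 21, 34, 55, 89, 144, 233, 377, 610, 987, 1597, 2584, 4181, 6765, 10946, 17711, 28657, 46368, 75025, 121393, 196418, 317811, 514229, 832040, 1346269, 2178309, 3524578, 5702887, 9227465, 14930352, 24157817, 39088169, 63245986, 102334155, 165580141, 267914296, 433494437, 701408733, 1134903170, 1836311903, 2971215073, 4807526976, 7778742049, 12586269025, 20365011074, 32951280099, 53316291173
F(53) = 53316291173


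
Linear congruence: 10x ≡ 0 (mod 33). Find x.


GCD(10, 33) = 1, unique solution
a^(-1) mod 33 = 10
x = 10 * 0 mod 33 = 0

x ≡ 0 (mod 33)


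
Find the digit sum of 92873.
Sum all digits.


9 + 2 + 8 + 7 + 3 = 29


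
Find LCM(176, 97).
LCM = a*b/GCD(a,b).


GCD(176, 97) = 1
LCM = 176*97/1 = 17072/1 = 17072

LCM = 17072


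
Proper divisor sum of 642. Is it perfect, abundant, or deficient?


Proper divisors: 1, 2, 3, 6, 107, 214, 321
Sum = 1 + 2 + 3 + 6 + 107 + 214 + 321 = 654
654 > 642 → abundant

s(642) = 654 (abundant)


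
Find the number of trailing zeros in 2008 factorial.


floor(2008/5) = 401
floor(2008/25) = 80
floor(2008/125) = 16
floor(2008/625) = 3
Total = 500

500 trailing zeros


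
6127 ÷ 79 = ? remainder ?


6127 = 79 * 77 + 44
Check: 6083 + 44 = 6127

q = 77, r = 44


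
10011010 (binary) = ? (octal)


10011010 (base 2) = 154 (decimal)
154 (decimal) = 232 (base 8)


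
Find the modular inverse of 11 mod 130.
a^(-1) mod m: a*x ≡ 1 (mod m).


Use the extended Euclidean algorithm on (130, 11); each row r = 130*s + 11*t:
r=130, s=1, t=0
r=11, s=0, t=1
q=11: r=9, s=1, t=-11   [130*(1) + 11*(-11) = 9]
q=1: r=2, s=-1, t=12   [130*(-1) + 11*(12) = 2]
q=4: r=1, s=5, t=-59   [130*(5) + 11*(-59) = 1]
q=2: r=0, s=-11, t=130   [130*(-11) + 11*(130) = 0]
GCD = 1 with t = -59, so 11*(-59) ≡ 1 (mod 130)
Inverse = -59 mod 130 = 71
Check: 11 * 71 = 781 ≡ 1 (mod 130)

11^(-1) ≡ 71 (mod 130)


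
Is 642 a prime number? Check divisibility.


642 / 2 = 321 (exact division)
642 is NOT prime.

No, 642 is not prime


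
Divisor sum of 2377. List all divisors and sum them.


Divisors of 2377: 1, 2377
Sum = 1 + 2377 = 2378

σ(2377) = 2378


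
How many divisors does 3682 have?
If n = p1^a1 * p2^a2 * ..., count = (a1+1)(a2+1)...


3682 = 2^1 × 7^1 × 263^1
d(3682) = (1+1) × (1+1) × (1+1) = 8

8 divisors


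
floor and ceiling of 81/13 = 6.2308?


81/13 = 6.2308
floor = 6
ceil = 7

floor = 6, ceil = 7


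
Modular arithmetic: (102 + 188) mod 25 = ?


102 + 188 = 290
290 mod 25 = 15


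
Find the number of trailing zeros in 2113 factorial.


floor(2113/5) = 422
floor(2113/25) = 84
floor(2113/125) = 16
floor(2113/625) = 3
Total = 525

525 trailing zeros


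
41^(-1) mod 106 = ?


Use the extended Euclidean algorithm on (106, 41); each row r = 106*s + 41*t:
r=106, s=1, t=0
r=41, s=0, t=1
q=2: r=24, s=1, t=-2   [106*(1) + 41*(-2) = 24]
q=1: r=17, s=-1, t=3   [106*(-1) + 41*(3) = 17]
q=1: r=7, s=2, t=-5   [106*(2) + 41*(-5) = 7]
q=2: r=3, s=-5, t=13   [106*(-5) + 41*(13) = 3]
q=2: r=1, s=12, t=-31   [106*(12) + 41*(-31) = 1]
q=3: r=0, s=-41, t=106   [106*(-41) + 41*(106) = 0]
GCD = 1 with t = -31, so 41*(-31) ≡ 1 (mod 106)
Inverse = -31 mod 106 = 75
Check: 41 * 75 = 3075 ≡ 1 (mod 106)

41^(-1) ≡ 75 (mod 106)


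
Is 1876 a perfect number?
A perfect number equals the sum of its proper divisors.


Proper divisors of 1876: 1, 2, 4, 7, 14, 28, 67, 134, 268, 469, 938
Sum = 1 + 2 + 4 + 7 + 14 + 28 + 67 + 134 + 268 + 469 + 938 = 1932

No, 1876 is not perfect (1932 ≠ 1876)


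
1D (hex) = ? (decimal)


1D (base 16) = 29 (decimal)
29 (decimal) = 29 (base 10)


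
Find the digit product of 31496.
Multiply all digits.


3 × 1 × 4 × 9 × 6 = 648


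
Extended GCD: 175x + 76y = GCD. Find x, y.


Tabular extended Euclidean (each row: r = 175*s + 76*t):
r=175, s=1, t=0
r=76, s=0, t=1
q=2: r=23, s=1, t=-2   [175*(1) + 76*(-2) = 23]
q=3: r=7, s=-3, t=7   [175*(-3) + 76*(7) = 7]
q=3: r=2, s=10, t=-23   [175*(10) + 76*(-23) = 2]
q=3: r=1, s=-33, t=76   [175*(-33) + 76*(76) = 1]
q=2: r=0, s=76, t=-175   [175*(76) + 76*(-175) = 0]
GCD = 1; from the row with r=1: x=-33, y=76
Check: 175*(-33) + 76*(76) = -5775 + 5776 = 1

GCD = 1, x = -33, y = 76


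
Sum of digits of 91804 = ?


9 + 1 + 8 + 0 + 4 = 22


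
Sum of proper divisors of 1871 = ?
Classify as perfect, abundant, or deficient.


Proper divisors: 1
Sum = 1 = 1
1 < 1871 → deficient

s(1871) = 1 (deficient)


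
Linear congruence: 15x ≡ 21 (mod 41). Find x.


GCD(15, 41) = 1, unique solution
a^(-1) mod 41 = 11
x = 11 * 21 mod 41 = 26

x ≡ 26 (mod 41)


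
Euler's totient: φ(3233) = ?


3233 = 53 × 61
Prime factors: 53, 61
φ(3233) = 3233 × (1-1/53) × (1-1/61)
= 3233 × 52/53 × 60/61 = 3120

φ(3233) = 3120


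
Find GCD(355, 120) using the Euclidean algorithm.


355 = 2 * 120 + 115
120 = 1 * 115 + 5
115 = 23 * 5 + 0
GCD = 5


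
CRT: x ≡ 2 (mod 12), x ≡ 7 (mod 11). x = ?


M = 12*11 = 132
M1 = M/12 = 11, M2 = M/11 = 12
M1^(-1) mod 12 = 11, M2^(-1) mod 11 = 1
x = 2*11*11 + 7*12*1 = 326
326 mod 132 = 62
Check: 62 mod 12 = 2 ✓, 62 mod 11 = 7 ✓

x ≡ 62 (mod 132)


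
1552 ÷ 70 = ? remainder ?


1552 = 70 * 22 + 12
Check: 1540 + 12 = 1552

q = 22, r = 12


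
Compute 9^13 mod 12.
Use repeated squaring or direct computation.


9^1 mod 12 = 9
9^2 mod 12 = 9
9^3 mod 12 = 9
9^4 mod 12 = 9
9^5 mod 12 = 9
9^6 mod 12 = 9
9^7 mod 12 = 9
9^8 mod 12 = 9
9^9 mod 12 = 9
9^10 mod 12 = 9
9^11 mod 12 = 9
9^12 mod 12 = 9
9^13 mod 12 = 9


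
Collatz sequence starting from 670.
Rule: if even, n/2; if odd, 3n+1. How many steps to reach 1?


670 → 335 → 1006 → 503 → 1510 → 755 → 2266 → 1133 → 3400 → 1700 → 850 → 425 → 1276 → 638 → 319 → 958 → 479 → 1438 → 719 → 2158 → 1079 → 3238 → 1619 → 4858 → 2429 → 7288 → 3644 → 1822 → 911 → 2734 → 1367 → 4102 → 2051 → 6154 → 3077 → 9232 → 4616 → 2308 → 1154 → 577 → 1732 → 866 → 433 → 1300 → 650 → 325 → 976 → 488 → 244 → 122 → 61 → 184 → 92 → 46 → 23 → 70 → 35 → 106 → 53 → 160 → 80 → 40 → 20 → 10 → 5 → 16 → 8 → 4 → 2 → 1
Total steps = 69

69 steps


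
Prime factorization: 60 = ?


60 / 2 = 30
30 / 2 = 15
15 / 3 = 5
5 / 5 = 1
60 = 2^2 × 3 × 5


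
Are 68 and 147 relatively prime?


Euclidean algorithm:
147 = 2 * 68 + 11
68 = 6 * 11 + 2
11 = 5 * 2 + 1
2 = 2 * 1 + 0
GCD(68, 147) = 1

Yes, coprime (GCD = 1)


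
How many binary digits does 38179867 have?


38179867 in base 2 = 10010001101001010000011011
Number of digits = 26

26 digits (base 2)


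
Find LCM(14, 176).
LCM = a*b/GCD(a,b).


GCD(14, 176) = 2
LCM = 14*176/2 = 2464/2 = 1232

LCM = 1232


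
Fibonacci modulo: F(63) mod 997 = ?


F(k) mod 997 for k=1..63:
1, 1, 2, 3, 5, 8, 13, 21, 34, 55, 89, 144, 233, 377, 610, 987, 600, 590, 193, 783, 976, 762, 741, 506, 250, 756, 9, 765, 774, 542, 319, 861, 183, 47, 230, 277, 507, 784, 294, 81, 375, 456, 831, 290, 124, 414, 538, 952, 493, 448, 941, 392, 336, 728, 67, 795, 862, 660, 525, 188, 713, 901, 617
F(63) mod 997 = 617


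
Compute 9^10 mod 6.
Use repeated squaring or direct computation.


9^1 mod 6 = 3
9^2 mod 6 = 3
9^3 mod 6 = 3
9^4 mod 6 = 3
9^5 mod 6 = 3
9^6 mod 6 = 3
9^7 mod 6 = 3
9^8 mod 6 = 3
9^9 mod 6 = 3
9^10 mod 6 = 3


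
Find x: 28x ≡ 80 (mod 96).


GCD(28, 96) = 4 divides 80
Divide: 7x ≡ 20 (mod 24)
x ≡ 20 (mod 24)


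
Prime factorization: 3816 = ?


3816 / 2 = 1908
1908 / 2 = 954
954 / 2 = 477
477 / 3 = 159
159 / 3 = 53
53 / 53 = 1
3816 = 2^3 × 3^2 × 53


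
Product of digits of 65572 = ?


6 × 5 × 5 × 7 × 2 = 2100


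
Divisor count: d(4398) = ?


4398 = 2^1 × 3^1 × 733^1
d(4398) = (1+1) × (1+1) × (1+1) = 8

8 divisors


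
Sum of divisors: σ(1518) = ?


Divisors of 1518: 1, 2, 3, 6, 11, 22, 23, 33, 46, 66, 69, 138, 253, 506, 759, 1518
Sum = 1 + 2 + 3 + 6 + 11 + 22 + 23 + 33 + 46 + 66 + 69 + 138 + 253 + 506 + 759 + 1518 = 3456

σ(1518) = 3456


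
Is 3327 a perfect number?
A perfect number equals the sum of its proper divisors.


Proper divisors of 3327: 1, 3, 1109
Sum = 1 + 3 + 1109 = 1113

No, 3327 is not perfect (1113 ≠ 3327)


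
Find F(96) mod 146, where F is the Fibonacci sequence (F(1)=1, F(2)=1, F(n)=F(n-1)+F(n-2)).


F(k) mod 146 for k=1..96:
1, 1, 2, 3, 5, 8, 13, 21, 34, 55, 89, 144, 87, 85, 26, 111, 137, 102, 93, 49, 142, 45, 41, 86, 127, 67, 48, 115, 17, 132, 3, 135, 138, 127, 119, 100, 73, 27, 100, 127, 81, 62, 143, 59, 56, 115, 25, 140, 19, 13, 32, 45, 77, 122, 53, 29, 82, 111, 47, 12, 59, 71, 130, 55, 39, 94, 133, 81, 68, 3, 71, 74, 145, 73, 72, 145, 71, 70, 141, 65, 60, 125, 39, 18, 57, 75, 132, 61, 47, 108, 9, 117, 126, 97, 77, 28
F(96) mod 146 = 28


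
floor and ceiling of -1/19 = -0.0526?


-1/19 = -0.0526
floor = -1
ceil = 0

floor = -1, ceil = 0


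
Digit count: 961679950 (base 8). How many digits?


961679950 in base 8 = 7124411116
Number of digits = 10

10 digits (base 8)


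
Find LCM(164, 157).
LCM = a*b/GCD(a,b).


GCD(164, 157) = 1
LCM = 164*157/1 = 25748/1 = 25748

LCM = 25748


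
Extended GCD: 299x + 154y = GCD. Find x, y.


Tabular extended Euclidean (each row: r = 299*s + 154*t):
r=299, s=1, t=0
r=154, s=0, t=1
q=1: r=145, s=1, t=-1   [299*(1) + 154*(-1) = 145]
q=1: r=9, s=-1, t=2   [299*(-1) + 154*(2) = 9]
q=16: r=1, s=17, t=-33   [299*(17) + 154*(-33) = 1]
q=9: r=0, s=-154, t=299   [299*(-154) + 154*(299) = 0]
GCD = 1; from the row with r=1: x=17, y=-33
Check: 299*(17) + 154*(-33) = 5083 - 5082 = 1

GCD = 1, x = 17, y = -33


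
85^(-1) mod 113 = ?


Use the extended Euclidean algorithm on (113, 85); each row r = 113*s + 85*t:
r=113, s=1, t=0
r=85, s=0, t=1
q=1: r=28, s=1, t=-1   [113*(1) + 85*(-1) = 28]
q=3: r=1, s=-3, t=4   [113*(-3) + 85*(4) = 1]
q=28: r=0, s=85, t=-113   [113*(85) + 85*(-113) = 0]
GCD = 1 with t = 4, so 85*(4) ≡ 1 (mod 113)
Inverse = 4 mod 113 = 4
Check: 85 * 4 = 340 ≡ 1 (mod 113)

85^(-1) ≡ 4 (mod 113)


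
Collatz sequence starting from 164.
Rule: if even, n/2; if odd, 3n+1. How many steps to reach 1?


164 → 82 → 41 → 124 → 62 → 31 → 94 → 47 → 142 → 71 → 214 → 107 → 322 → 161 → 484 → 242 → 121 → 364 → 182 → 91 → 274 → 137 → 412 → 206 → 103 → 310 → 155 → 466 → 233 → 700 → 350 → 175 → 526 → 263 → 790 → 395 → 1186 → 593 → 1780 → 890 → 445 → 1336 → 668 → 334 → 167 → 502 → 251 → 754 → 377 → 1132 → 566 → 283 → 850 → 425 → 1276 → 638 → 319 → 958 → 479 → 1438 → 719 → 2158 → 1079 → 3238 → 1619 → 4858 → 2429 → 7288 → 3644 → 1822 → 911 → 2734 → 1367 → 4102 → 2051 → 6154 → 3077 → 9232 → 4616 → 2308 → 1154 → 577 → 1732 → 866 → 433 → 1300 → 650 → 325 → 976 → 488 → 244 → 122 → 61 → 184 → 92 → 46 → 23 → 70 → 35 → 106 → 53 → 160 → 80 → 40 → 20 → 10 → 5 → 16 → 8 → 4 → 2 → 1
Total steps = 111

111 steps


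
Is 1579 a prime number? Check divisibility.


Check divisors up to sqrt(1579) = 39.7366
No divisors found.
1579 is prime.

Yes, 1579 is prime


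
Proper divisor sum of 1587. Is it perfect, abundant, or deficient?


Proper divisors: 1, 3, 23, 69, 529
Sum = 1 + 3 + 23 + 69 + 529 = 625
625 < 1587 → deficient

s(1587) = 625 (deficient)


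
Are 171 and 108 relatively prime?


Euclidean algorithm:
171 = 1 * 108 + 63
108 = 1 * 63 + 45
63 = 1 * 45 + 18
45 = 2 * 18 + 9
18 = 2 * 9 + 0
GCD(171, 108) = 9

No, not coprime (GCD = 9)


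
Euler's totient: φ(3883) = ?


3883 = 11 × 353
Prime factors: 11, 353
φ(3883) = 3883 × (1-1/11) × (1-1/353)
= 3883 × 10/11 × 352/353 = 3520

φ(3883) = 3520


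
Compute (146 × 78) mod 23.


146 × 78 = 11388
11388 mod 23 = 3


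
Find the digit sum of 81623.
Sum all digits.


8 + 1 + 6 + 2 + 3 = 20


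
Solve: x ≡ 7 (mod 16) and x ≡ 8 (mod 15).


M = 16*15 = 240
M1 = M/16 = 15, M2 = M/15 = 16
M1^(-1) mod 16 = 15, M2^(-1) mod 15 = 1
x = 7*15*15 + 8*16*1 = 1703
1703 mod 240 = 23
Check: 23 mod 16 = 7 ✓, 23 mod 15 = 8 ✓

x ≡ 23 (mod 240)


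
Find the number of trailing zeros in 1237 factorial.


floor(1237/5) = 247
floor(1237/25) = 49
floor(1237/125) = 9
floor(1237/625) = 1
Total = 306

306 trailing zeros


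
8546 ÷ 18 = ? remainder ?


8546 = 18 * 474 + 14
Check: 8532 + 14 = 8546

q = 474, r = 14


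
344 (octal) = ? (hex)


344 (base 8) = 228 (decimal)
228 (decimal) = E4 (base 16)


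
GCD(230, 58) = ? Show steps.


230 = 3 * 58 + 56
58 = 1 * 56 + 2
56 = 28 * 2 + 0
GCD = 2


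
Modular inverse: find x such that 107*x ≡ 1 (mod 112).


Use the extended Euclidean algorithm on (112, 107); each row r = 112*s + 107*t:
r=112, s=1, t=0
r=107, s=0, t=1
q=1: r=5, s=1, t=-1   [112*(1) + 107*(-1) = 5]
q=21: r=2, s=-21, t=22   [112*(-21) + 107*(22) = 2]
q=2: r=1, s=43, t=-45   [112*(43) + 107*(-45) = 1]
q=2: r=0, s=-107, t=112   [112*(-107) + 107*(112) = 0]
GCD = 1 with t = -45, so 107*(-45) ≡ 1 (mod 112)
Inverse = -45 mod 112 = 67
Check: 107 * 67 = 7169 ≡ 1 (mod 112)

107^(-1) ≡ 67 (mod 112)


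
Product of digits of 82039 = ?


8 × 2 × 0 × 3 × 9 = 0


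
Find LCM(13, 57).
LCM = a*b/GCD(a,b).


GCD(13, 57) = 1
LCM = 13*57/1 = 741/1 = 741

LCM = 741


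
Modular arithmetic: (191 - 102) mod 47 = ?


191 - 102 = 89
89 mod 47 = 42


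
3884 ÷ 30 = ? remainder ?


3884 = 30 * 129 + 14
Check: 3870 + 14 = 3884

q = 129, r = 14


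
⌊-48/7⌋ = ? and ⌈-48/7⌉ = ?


-48/7 = -6.8571
floor = -7
ceil = -6

floor = -7, ceil = -6


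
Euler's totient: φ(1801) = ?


1801 = 1801
Prime factors: 1801
φ(1801) = 1801 × (1-1/1801)
= 1801 × 1800/1801 = 1800

φ(1801) = 1800


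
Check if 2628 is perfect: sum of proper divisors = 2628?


Proper divisors of 2628: 1, 2, 3, 4, 6, 9, 12, 18, 36, 73, 146, 219, 292, 438, 657, 876, 1314
Sum = 1 + 2 + 3 + 4 + 6 + 9 + 12 + 18 + 36 + 73 + 146 + 219 + 292 + 438 + 657 + 876 + 1314 = 4106

No, 2628 is not perfect (4106 ≠ 2628)


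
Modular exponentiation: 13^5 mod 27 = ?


13^1 mod 27 = 13
13^2 mod 27 = 7
13^3 mod 27 = 10
13^4 mod 27 = 22
13^5 mod 27 = 16


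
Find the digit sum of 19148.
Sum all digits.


1 + 9 + 1 + 4 + 8 = 23


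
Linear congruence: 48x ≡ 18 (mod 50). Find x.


GCD(48, 50) = 2 divides 18
Divide: 24x ≡ 9 (mod 25)
x ≡ 16 (mod 25)


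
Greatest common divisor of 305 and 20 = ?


305 = 15 * 20 + 5
20 = 4 * 5 + 0
GCD = 5


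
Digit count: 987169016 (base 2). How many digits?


987169016 in base 2 = 111010110101110000000011111000
Number of digits = 30

30 digits (base 2)


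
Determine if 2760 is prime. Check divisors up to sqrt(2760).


2760 / 2 = 1380 (exact division)
2760 is NOT prime.

No, 2760 is not prime


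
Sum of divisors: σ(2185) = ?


Divisors of 2185: 1, 5, 19, 23, 95, 115, 437, 2185
Sum = 1 + 5 + 19 + 23 + 95 + 115 + 437 + 2185 = 2880

σ(2185) = 2880


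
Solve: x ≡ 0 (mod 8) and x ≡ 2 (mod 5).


M = 8*5 = 40
M1 = M/8 = 5, M2 = M/5 = 8
M1^(-1) mod 8 = 5, M2^(-1) mod 5 = 2
x = 0*5*5 + 2*8*2 = 32
32 mod 40 = 32
Check: 32 mod 8 = 0 ✓, 32 mod 5 = 2 ✓

x ≡ 32 (mod 40)


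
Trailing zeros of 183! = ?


floor(183/5) = 36
floor(183/25) = 7
floor(183/125) = 1
Total = 44

44 trailing zeros


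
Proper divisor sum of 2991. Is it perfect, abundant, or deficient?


Proper divisors: 1, 3, 997
Sum = 1 + 3 + 997 = 1001
1001 < 2991 → deficient

s(2991) = 1001 (deficient)


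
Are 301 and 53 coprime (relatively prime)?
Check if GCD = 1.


Euclidean algorithm:
301 = 5 * 53 + 36
53 = 1 * 36 + 17
36 = 2 * 17 + 2
17 = 8 * 2 + 1
2 = 2 * 1 + 0
GCD(301, 53) = 1

Yes, coprime (GCD = 1)


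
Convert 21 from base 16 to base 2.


21 (base 16) = 33 (decimal)
33 (decimal) = 100001 (base 2)


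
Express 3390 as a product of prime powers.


3390 / 2 = 1695
1695 / 3 = 565
565 / 5 = 113
113 / 113 = 1
3390 = 2 × 3 × 5 × 113


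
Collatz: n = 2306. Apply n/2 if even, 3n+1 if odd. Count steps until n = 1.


2306 → 1153 → 3460 → 1730 → 865 → 2596 → 1298 → 649 → 1948 → 974 → 487 → 1462 → 731 → 2194 → 1097 → 3292 → 1646 → 823 → 2470 → 1235 → 3706 → 1853 → 5560 → 2780 → 1390 → 695 → 2086 → 1043 → 3130 → 1565 → 4696 → 2348 → 1174 → 587 → 1762 → 881 → 2644 → 1322 → 661 → 1984 → 992 → 496 → 248 → 124 → 62 → 31 → 94 → 47 → 142 → 71 → 214 → 107 → 322 → 161 → 484 → 242 → 121 → 364 → 182 → 91 → 274 → 137 → 412 → 206 → 103 → 310 → 155 → 466 → 233 → 700 → 350 → 175 → 526 → 263 → 790 → 395 → 1186 → 593 → 1780 → 890 → 445 → 1336 → 668 → 334 → 167 → 502 → 251 → 754 → 377 → 1132 → 566 → 283 → 850 → 425 → 1276 → 638 → 319 → 958 → 479 → 1438 → 719 → 2158 → 1079 → 3238 → 1619 → 4858 → 2429 → 7288 → 3644 → 1822 → 911 → 2734 → 1367 → 4102 → 2051 → 6154 → 3077 → 9232 → 4616 → 2308 → 1154 → 577 → 1732 → 866 → 433 → 1300 → 650 → 325 → 976 → 488 → 244 → 122 → 61 → 184 → 92 → 46 → 23 → 70 → 35 → 106 → 53 → 160 → 80 → 40 → 20 → 10 → 5 → 16 → 8 → 4 → 2 → 1
Total steps = 151

151 steps


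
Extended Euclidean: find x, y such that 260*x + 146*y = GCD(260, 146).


Tabular extended Euclidean (each row: r = 260*s + 146*t):
r=260, s=1, t=0
r=146, s=0, t=1
q=1: r=114, s=1, t=-1   [260*(1) + 146*(-1) = 114]
q=1: r=32, s=-1, t=2   [260*(-1) + 146*(2) = 32]
q=3: r=18, s=4, t=-7   [260*(4) + 146*(-7) = 18]
q=1: r=14, s=-5, t=9   [260*(-5) + 146*(9) = 14]
q=1: r=4, s=9, t=-16   [260*(9) + 146*(-16) = 4]
q=3: r=2, s=-32, t=57   [260*(-32) + 146*(57) = 2]
q=2: r=0, s=73, t=-130   [260*(73) + 146*(-130) = 0]
GCD = 2; from the row with r=2: x=-32, y=57
Check: 260*(-32) + 146*(57) = -8320 + 8322 = 2

GCD = 2, x = -32, y = 57


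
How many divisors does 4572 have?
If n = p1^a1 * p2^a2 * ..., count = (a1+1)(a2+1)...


4572 = 2^2 × 3^2 × 127^1
d(4572) = (2+1) × (2+1) × (1+1) = 18

18 divisors


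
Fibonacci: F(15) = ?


Sequence: 1, 1, 2, 3, 5, 8, 13, 21, 34, 55, 89, 144, 233, 377, 610
F(15) = 610


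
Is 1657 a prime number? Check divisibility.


Check divisors up to sqrt(1657) = 40.7063
No divisors found.
1657 is prime.

Yes, 1657 is prime


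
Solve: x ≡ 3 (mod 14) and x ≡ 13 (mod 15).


M = 14*15 = 210
M1 = M/14 = 15, M2 = M/15 = 14
M1^(-1) mod 14 = 1, M2^(-1) mod 15 = 14
x = 3*15*1 + 13*14*14 = 2593
2593 mod 210 = 73
Check: 73 mod 14 = 3 ✓, 73 mod 15 = 13 ✓

x ≡ 73 (mod 210)


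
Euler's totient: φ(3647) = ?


3647 = 7 × 521
Prime factors: 7, 521
φ(3647) = 3647 × (1-1/7) × (1-1/521)
= 3647 × 6/7 × 520/521 = 3120

φ(3647) = 3120


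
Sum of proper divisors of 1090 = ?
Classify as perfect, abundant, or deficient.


Proper divisors: 1, 2, 5, 10, 109, 218, 545
Sum = 1 + 2 + 5 + 10 + 109 + 218 + 545 = 890
890 < 1090 → deficient

s(1090) = 890 (deficient)


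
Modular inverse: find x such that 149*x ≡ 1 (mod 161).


Use the extended Euclidean algorithm on (161, 149); each row r = 161*s + 149*t:
r=161, s=1, t=0
r=149, s=0, t=1
q=1: r=12, s=1, t=-1   [161*(1) + 149*(-1) = 12]
q=12: r=5, s=-12, t=13   [161*(-12) + 149*(13) = 5]
q=2: r=2, s=25, t=-27   [161*(25) + 149*(-27) = 2]
q=2: r=1, s=-62, t=67   [161*(-62) + 149*(67) = 1]
q=2: r=0, s=149, t=-161   [161*(149) + 149*(-161) = 0]
GCD = 1 with t = 67, so 149*(67) ≡ 1 (mod 161)
Inverse = 67 mod 161 = 67
Check: 149 * 67 = 9983 ≡ 1 (mod 161)

149^(-1) ≡ 67 (mod 161)


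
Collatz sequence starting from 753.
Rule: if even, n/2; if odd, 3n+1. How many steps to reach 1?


753 → 2260 → 1130 → 565 → 1696 → 848 → 424 → 212 → 106 → 53 → 160 → 80 → 40 → 20 → 10 → 5 → 16 → 8 → 4 → 2 → 1
Total steps = 20

20 steps


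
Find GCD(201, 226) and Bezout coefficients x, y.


Tabular extended Euclidean (each row: r = 201*s + 226*t):
r=201, s=1, t=0
r=226, s=0, t=1
q=0: r=201, s=1, t=0   [201*(1) + 226*(0) = 201]
q=1: r=25, s=-1, t=1   [201*(-1) + 226*(1) = 25]
q=8: r=1, s=9, t=-8   [201*(9) + 226*(-8) = 1]
q=25: r=0, s=-226, t=201   [201*(-226) + 226*(201) = 0]
GCD = 1; from the row with r=1: x=9, y=-8
Check: 201*(9) + 226*(-8) = 1809 - 1808 = 1

GCD = 1, x = 9, y = -8


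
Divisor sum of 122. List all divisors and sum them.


Divisors of 122: 1, 2, 61, 122
Sum = 1 + 2 + 61 + 122 = 186

σ(122) = 186


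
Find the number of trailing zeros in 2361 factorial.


floor(2361/5) = 472
floor(2361/25) = 94
floor(2361/125) = 18
floor(2361/625) = 3
Total = 587

587 trailing zeros


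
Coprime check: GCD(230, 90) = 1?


Euclidean algorithm:
230 = 2 * 90 + 50
90 = 1 * 50 + 40
50 = 1 * 40 + 10
40 = 4 * 10 + 0
GCD(230, 90) = 10

No, not coprime (GCD = 10)


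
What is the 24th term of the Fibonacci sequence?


Sequence: 1, 1, 2, 3, 5, 8, 13, 21, 34, 55, 89, 144, 233, 377, 610, 987, 1597, 2584, 4181, 6765, 10946, 17711, 28657, 46368
F(24) = 46368


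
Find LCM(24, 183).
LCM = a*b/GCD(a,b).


GCD(24, 183) = 3
LCM = 24*183/3 = 4392/3 = 1464

LCM = 1464


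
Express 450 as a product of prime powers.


450 / 2 = 225
225 / 3 = 75
75 / 3 = 25
25 / 5 = 5
5 / 5 = 1
450 = 2 × 3^2 × 5^2


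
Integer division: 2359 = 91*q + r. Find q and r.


2359 = 91 * 25 + 84
Check: 2275 + 84 = 2359

q = 25, r = 84


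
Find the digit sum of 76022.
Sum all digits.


7 + 6 + 0 + 2 + 2 = 17


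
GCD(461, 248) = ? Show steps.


461 = 1 * 248 + 213
248 = 1 * 213 + 35
213 = 6 * 35 + 3
35 = 11 * 3 + 2
3 = 1 * 2 + 1
2 = 2 * 1 + 0
GCD = 1


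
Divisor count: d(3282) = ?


3282 = 2^1 × 3^1 × 547^1
d(3282) = (1+1) × (1+1) × (1+1) = 8

8 divisors


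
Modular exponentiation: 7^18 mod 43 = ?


7^1 mod 43 = 7
7^2 mod 43 = 6
7^3 mod 43 = 42
7^4 mod 43 = 36
7^5 mod 43 = 37
7^6 mod 43 = 1
7^7 mod 43 = 7
7^8 mod 43 = 6
7^9 mod 43 = 42
7^10 mod 43 = 36
7^11 mod 43 = 37
7^12 mod 43 = 1
7^13 mod 43 = 7
7^14 mod 43 = 6
7^15 mod 43 = 42
7^16 mod 43 = 36
7^17 mod 43 = 37
7^18 mod 43 = 1


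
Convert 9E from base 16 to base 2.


9E (base 16) = 158 (decimal)
158 (decimal) = 10011110 (base 2)


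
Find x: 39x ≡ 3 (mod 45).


GCD(39, 45) = 3 divides 3
Divide: 13x ≡ 1 (mod 15)
x ≡ 7 (mod 15)


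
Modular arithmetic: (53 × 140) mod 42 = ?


53 × 140 = 7420
7420 mod 42 = 28


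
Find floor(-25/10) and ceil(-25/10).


-25/10 = -2.5000
floor = -3
ceil = -2

floor = -3, ceil = -2


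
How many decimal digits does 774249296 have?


774249296 has 9 digits in base 10
floor(log10(774249296)) + 1 = floor(8.8889) + 1 = 9

9 digits (base 10)


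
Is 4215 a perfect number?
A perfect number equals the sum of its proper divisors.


Proper divisors of 4215: 1, 3, 5, 15, 281, 843, 1405
Sum = 1 + 3 + 5 + 15 + 281 + 843 + 1405 = 2553

No, 4215 is not perfect (2553 ≠ 4215)


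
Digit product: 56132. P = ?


5 × 6 × 1 × 3 × 2 = 180


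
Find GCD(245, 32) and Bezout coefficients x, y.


Tabular extended Euclidean (each row: r = 245*s + 32*t):
r=245, s=1, t=0
r=32, s=0, t=1
q=7: r=21, s=1, t=-7   [245*(1) + 32*(-7) = 21]
q=1: r=11, s=-1, t=8   [245*(-1) + 32*(8) = 11]
q=1: r=10, s=2, t=-15   [245*(2) + 32*(-15) = 10]
q=1: r=1, s=-3, t=23   [245*(-3) + 32*(23) = 1]
q=10: r=0, s=32, t=-245   [245*(32) + 32*(-245) = 0]
GCD = 1; from the row with r=1: x=-3, y=23
Check: 245*(-3) + 32*(23) = -735 + 736 = 1

GCD = 1, x = -3, y = 23


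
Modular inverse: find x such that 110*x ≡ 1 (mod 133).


Use the extended Euclidean algorithm on (133, 110); each row r = 133*s + 110*t:
r=133, s=1, t=0
r=110, s=0, t=1
q=1: r=23, s=1, t=-1   [133*(1) + 110*(-1) = 23]
q=4: r=18, s=-4, t=5   [133*(-4) + 110*(5) = 18]
q=1: r=5, s=5, t=-6   [133*(5) + 110*(-6) = 5]
q=3: r=3, s=-19, t=23   [133*(-19) + 110*(23) = 3]
q=1: r=2, s=24, t=-29   [133*(24) + 110*(-29) = 2]
q=1: r=1, s=-43, t=52   [133*(-43) + 110*(52) = 1]
q=2: r=0, s=110, t=-133   [133*(110) + 110*(-133) = 0]
GCD = 1 with t = 52, so 110*(52) ≡ 1 (mod 133)
Inverse = 52 mod 133 = 52
Check: 110 * 52 = 5720 ≡ 1 (mod 133)

110^(-1) ≡ 52 (mod 133)


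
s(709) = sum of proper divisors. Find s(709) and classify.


Proper divisors: 1
Sum = 1 = 1
1 < 709 → deficient

s(709) = 1 (deficient)


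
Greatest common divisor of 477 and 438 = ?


477 = 1 * 438 + 39
438 = 11 * 39 + 9
39 = 4 * 9 + 3
9 = 3 * 3 + 0
GCD = 3


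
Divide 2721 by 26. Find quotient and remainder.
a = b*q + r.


2721 = 26 * 104 + 17
Check: 2704 + 17 = 2721

q = 104, r = 17


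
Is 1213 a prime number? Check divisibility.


Check divisors up to sqrt(1213) = 34.8281
No divisors found.
1213 is prime.

Yes, 1213 is prime


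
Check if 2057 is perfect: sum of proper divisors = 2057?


Proper divisors of 2057: 1, 11, 17, 121, 187
Sum = 1 + 11 + 17 + 121 + 187 = 337

No, 2057 is not perfect (337 ≠ 2057)


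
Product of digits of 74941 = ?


7 × 4 × 9 × 4 × 1 = 1008


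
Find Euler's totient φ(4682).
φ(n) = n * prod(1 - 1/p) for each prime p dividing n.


4682 = 2 × 2341
Prime factors: 2, 2341
φ(4682) = 4682 × (1-1/2) × (1-1/2341)
= 4682 × 1/2 × 2340/2341 = 2340

φ(4682) = 2340


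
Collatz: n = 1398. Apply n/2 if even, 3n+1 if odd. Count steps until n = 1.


1398 → 699 → 2098 → 1049 → 3148 → 1574 → 787 → 2362 → 1181 → 3544 → 1772 → 886 → 443 → 1330 → 665 → 1996 → 998 → 499 → 1498 → 749 → 2248 → 1124 → 562 → 281 → 844 → 422 → 211 → 634 → 317 → 952 → 476 → 238 → 119 → 358 → 179 → 538 → 269 → 808 → 404 → 202 → 101 → 304 → 152 → 76 → 38 → 19 → 58 → 29 → 88 → 44 → 22 → 11 → 34 → 17 → 52 → 26 → 13 → 40 → 20 → 10 → 5 → 16 → 8 → 4 → 2 → 1
Total steps = 65

65 steps


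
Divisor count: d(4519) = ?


4519 = 4519^1
d(4519) = (1+1) = 2

2 divisors


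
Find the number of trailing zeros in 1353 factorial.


floor(1353/5) = 270
floor(1353/25) = 54
floor(1353/125) = 10
floor(1353/625) = 2
Total = 336

336 trailing zeros


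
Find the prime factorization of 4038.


4038 / 2 = 2019
2019 / 3 = 673
673 / 673 = 1
4038 = 2 × 3 × 673


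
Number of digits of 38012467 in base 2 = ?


38012467 in base 2 = 10010001000000011000110011
Number of digits = 26

26 digits (base 2)


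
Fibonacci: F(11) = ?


Sequence: 1, 1, 2, 3, 5, 8, 13, 21, 34, 55, 89
F(11) = 89


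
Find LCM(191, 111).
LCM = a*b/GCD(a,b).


GCD(191, 111) = 1
LCM = 191*111/1 = 21201/1 = 21201

LCM = 21201


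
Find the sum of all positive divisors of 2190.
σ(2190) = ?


Divisors of 2190: 1, 2, 3, 5, 6, 10, 15, 30, 73, 146, 219, 365, 438, 730, 1095, 2190
Sum = 1 + 2 + 3 + 5 + 6 + 10 + 15 + 30 + 73 + 146 + 219 + 365 + 438 + 730 + 1095 + 2190 = 5328

σ(2190) = 5328


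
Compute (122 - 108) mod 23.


122 - 108 = 14
14 mod 23 = 14


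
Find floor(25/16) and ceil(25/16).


25/16 = 1.5625
floor = 1
ceil = 2

floor = 1, ceil = 2


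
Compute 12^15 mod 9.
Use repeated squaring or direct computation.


12^1 mod 9 = 3
12^2 mod 9 = 0
12^3 mod 9 = 0
12^4 mod 9 = 0
12^5 mod 9 = 0
12^6 mod 9 = 0
12^7 mod 9 = 0
12^8 mod 9 = 0
12^9 mod 9 = 0
12^10 mod 9 = 0
12^11 mod 9 = 0
12^12 mod 9 = 0
12^13 mod 9 = 0
12^14 mod 9 = 0
12^15 mod 9 = 0


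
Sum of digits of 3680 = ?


3 + 6 + 8 + 0 = 17


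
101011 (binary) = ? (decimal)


101011 (base 2) = 43 (decimal)
43 (decimal) = 43 (base 10)


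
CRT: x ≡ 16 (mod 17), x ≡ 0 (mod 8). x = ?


M = 17*8 = 136
M1 = M/17 = 8, M2 = M/8 = 17
M1^(-1) mod 17 = 15, M2^(-1) mod 8 = 1
x = 16*8*15 + 0*17*1 = 1920
1920 mod 136 = 16
Check: 16 mod 17 = 16 ✓, 16 mod 8 = 0 ✓

x ≡ 16 (mod 136)


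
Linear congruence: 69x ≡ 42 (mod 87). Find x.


GCD(69, 87) = 3 divides 42
Divide: 23x ≡ 14 (mod 29)
x ≡ 17 (mod 29)


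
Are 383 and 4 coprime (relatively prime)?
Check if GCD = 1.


Euclidean algorithm:
383 = 95 * 4 + 3
4 = 1 * 3 + 1
3 = 3 * 1 + 0
GCD(383, 4) = 1

Yes, coprime (GCD = 1)


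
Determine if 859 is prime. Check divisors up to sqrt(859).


Check divisors up to sqrt(859) = 29.3087
No divisors found.
859 is prime.

Yes, 859 is prime


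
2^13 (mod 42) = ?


2^1 mod 42 = 2
2^2 mod 42 = 4
2^3 mod 42 = 8
2^4 mod 42 = 16
2^5 mod 42 = 32
2^6 mod 42 = 22
2^7 mod 42 = 2
2^8 mod 42 = 4
2^9 mod 42 = 8
2^10 mod 42 = 16
2^11 mod 42 = 32
2^12 mod 42 = 22
2^13 mod 42 = 2


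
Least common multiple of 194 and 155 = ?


GCD(194, 155) = 1
LCM = 194*155/1 = 30070/1 = 30070

LCM = 30070


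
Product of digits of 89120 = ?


8 × 9 × 1 × 2 × 0 = 0


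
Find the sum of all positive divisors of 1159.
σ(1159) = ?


Divisors of 1159: 1, 19, 61, 1159
Sum = 1 + 19 + 61 + 1159 = 1240

σ(1159) = 1240


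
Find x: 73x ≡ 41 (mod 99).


GCD(73, 99) = 1, unique solution
a^(-1) mod 99 = 19
x = 19 * 41 mod 99 = 86

x ≡ 86 (mod 99)


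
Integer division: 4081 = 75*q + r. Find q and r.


4081 = 75 * 54 + 31
Check: 4050 + 31 = 4081

q = 54, r = 31


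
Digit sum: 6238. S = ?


6 + 2 + 3 + 8 = 19


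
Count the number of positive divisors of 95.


95 = 5^1 × 19^1
d(95) = (1+1) × (1+1) = 4

4 divisors


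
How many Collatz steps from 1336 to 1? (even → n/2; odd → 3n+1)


1336 → 668 → 334 → 167 → 502 → 251 → 754 → 377 → 1132 → 566 → 283 → 850 → 425 → 1276 → 638 → 319 → 958 → 479 → 1438 → 719 → 2158 → 1079 → 3238 → 1619 → 4858 → 2429 → 7288 → 3644 → 1822 → 911 → 2734 → 1367 → 4102 → 2051 → 6154 → 3077 → 9232 → 4616 → 2308 → 1154 → 577 → 1732 → 866 → 433 → 1300 → 650 → 325 → 976 → 488 → 244 → 122 → 61 → 184 → 92 → 46 → 23 → 70 → 35 → 106 → 53 → 160 → 80 → 40 → 20 → 10 → 5 → 16 → 8 → 4 → 2 → 1
Total steps = 70

70 steps


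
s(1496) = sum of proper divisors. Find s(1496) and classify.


Proper divisors: 1, 2, 4, 8, 11, 17, 22, 34, 44, 68, 88, 136, 187, 374, 748
Sum = 1 + 2 + 4 + 8 + 11 + 17 + 22 + 34 + 44 + 68 + 88 + 136 + 187 + 374 + 748 = 1744
1744 > 1496 → abundant

s(1496) = 1744 (abundant)


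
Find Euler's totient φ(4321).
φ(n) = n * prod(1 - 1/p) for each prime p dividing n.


4321 = 29 × 149
Prime factors: 29, 149
φ(4321) = 4321 × (1-1/29) × (1-1/149)
= 4321 × 28/29 × 148/149 = 4144

φ(4321) = 4144


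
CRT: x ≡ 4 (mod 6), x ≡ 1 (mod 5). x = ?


M = 6*5 = 30
M1 = M/6 = 5, M2 = M/5 = 6
M1^(-1) mod 6 = 5, M2^(-1) mod 5 = 1
x = 4*5*5 + 1*6*1 = 106
106 mod 30 = 16
Check: 16 mod 6 = 4 ✓, 16 mod 5 = 1 ✓

x ≡ 16 (mod 30)


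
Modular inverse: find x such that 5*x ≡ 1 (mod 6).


Use the extended Euclidean algorithm on (6, 5); each row r = 6*s + 5*t:
r=6, s=1, t=0
r=5, s=0, t=1
q=1: r=1, s=1, t=-1   [6*(1) + 5*(-1) = 1]
q=5: r=0, s=-5, t=6   [6*(-5) + 5*(6) = 0]
GCD = 1 with t = -1, so 5*(-1) ≡ 1 (mod 6)
Inverse = -1 mod 6 = 5
Check: 5 * 5 = 25 ≡ 1 (mod 6)

5^(-1) ≡ 5 (mod 6)


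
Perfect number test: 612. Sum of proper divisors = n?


Proper divisors of 612: 1, 2, 3, 4, 6, 9, 12, 17, 18, 34, 36, 51, 68, 102, 153, 204, 306
Sum = 1 + 2 + 3 + 4 + 6 + 9 + 12 + 17 + 18 + 34 + 36 + 51 + 68 + 102 + 153 + 204 + 306 = 1026

No, 612 is not perfect (1026 ≠ 612)


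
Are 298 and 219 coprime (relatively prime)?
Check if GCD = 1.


Euclidean algorithm:
298 = 1 * 219 + 79
219 = 2 * 79 + 61
79 = 1 * 61 + 18
61 = 3 * 18 + 7
18 = 2 * 7 + 4
7 = 1 * 4 + 3
4 = 1 * 3 + 1
3 = 3 * 1 + 0
GCD(298, 219) = 1

Yes, coprime (GCD = 1)


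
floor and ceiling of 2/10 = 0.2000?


2/10 = 0.2000
floor = 0
ceil = 1

floor = 0, ceil = 1


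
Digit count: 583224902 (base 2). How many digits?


583224902 in base 2 = 100010110000110100111001000110
Number of digits = 30

30 digits (base 2)


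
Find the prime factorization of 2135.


2135 / 5 = 427
427 / 7 = 61
61 / 61 = 1
2135 = 5 × 7 × 61


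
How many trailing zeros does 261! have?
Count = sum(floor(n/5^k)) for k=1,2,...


floor(261/5) = 52
floor(261/25) = 10
floor(261/125) = 2
Total = 64

64 trailing zeros


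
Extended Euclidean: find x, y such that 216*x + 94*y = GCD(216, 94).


Tabular extended Euclidean (each row: r = 216*s + 94*t):
r=216, s=1, t=0
r=94, s=0, t=1
q=2: r=28, s=1, t=-2   [216*(1) + 94*(-2) = 28]
q=3: r=10, s=-3, t=7   [216*(-3) + 94*(7) = 10]
q=2: r=8, s=7, t=-16   [216*(7) + 94*(-16) = 8]
q=1: r=2, s=-10, t=23   [216*(-10) + 94*(23) = 2]
q=4: r=0, s=47, t=-108   [216*(47) + 94*(-108) = 0]
GCD = 2; from the row with r=2: x=-10, y=23
Check: 216*(-10) + 94*(23) = -2160 + 2162 = 2

GCD = 2, x = -10, y = 23


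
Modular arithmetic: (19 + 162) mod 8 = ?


19 + 162 = 181
181 mod 8 = 5


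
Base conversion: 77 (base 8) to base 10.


77 (base 8) = 63 (decimal)
63 (decimal) = 63 (base 10)


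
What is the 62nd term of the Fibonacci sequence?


Sequence: 1, 1, 2, 3, 5, 8, 13, 21, 34, 55, 89, 144, 233, 377, 610, 987, 1597, 2584, 4181, 6765, 10946, 17711, 28657, 46368, 75025, 121393, 196418, 317811, 514229, 832040, 1346269, 2178309, 3524578, 5702887, 9227465, 14930352, 24157817, 39088169, 63245986, 102334155, 165580141, 267914296, 433494437, 701408733, 1134903170, 1836311903, 2971215073, 4807526976, 7778742049, 12586269025, 20365011074, 32951280099, 53316291173, 86267571272, 139583862445, 225851433717, 365435296162, 591286729879, 956722026041, 1548008755920, 2504730781961, 4052739537881
F(62) = 4052739537881


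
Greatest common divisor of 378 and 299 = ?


378 = 1 * 299 + 79
299 = 3 * 79 + 62
79 = 1 * 62 + 17
62 = 3 * 17 + 11
17 = 1 * 11 + 6
11 = 1 * 6 + 5
6 = 1 * 5 + 1
5 = 5 * 1 + 0
GCD = 1


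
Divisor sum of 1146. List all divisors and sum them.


Divisors of 1146: 1, 2, 3, 6, 191, 382, 573, 1146
Sum = 1 + 2 + 3 + 6 + 191 + 382 + 573 + 1146 = 2304

σ(1146) = 2304


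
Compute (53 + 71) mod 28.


53 + 71 = 124
124 mod 28 = 12


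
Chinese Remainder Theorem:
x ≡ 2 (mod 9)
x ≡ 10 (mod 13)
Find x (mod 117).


M = 9*13 = 117
M1 = M/9 = 13, M2 = M/13 = 9
M1^(-1) mod 9 = 7, M2^(-1) mod 13 = 3
x = 2*13*7 + 10*9*3 = 452
452 mod 117 = 101
Check: 101 mod 9 = 2 ✓, 101 mod 13 = 10 ✓

x ≡ 101 (mod 117)


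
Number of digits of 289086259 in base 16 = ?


289086259 in base 16 = 113B1B33
Number of digits = 8

8 digits (base 16)


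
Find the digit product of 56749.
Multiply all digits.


5 × 6 × 7 × 4 × 9 = 7560


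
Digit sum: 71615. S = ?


7 + 1 + 6 + 1 + 5 = 20


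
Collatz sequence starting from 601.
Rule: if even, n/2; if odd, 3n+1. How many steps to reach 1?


601 → 1804 → 902 → 451 → 1354 → 677 → 2032 → 1016 → 508 → 254 → 127 → 382 → 191 → 574 → 287 → 862 → 431 → 1294 → 647 → 1942 → 971 → 2914 → 1457 → 4372 → 2186 → 1093 → 3280 → 1640 → 820 → 410 → 205 → 616 → 308 → 154 → 77 → 232 → 116 → 58 → 29 → 88 → 44 → 22 → 11 → 34 → 17 → 52 → 26 → 13 → 40 → 20 → 10 → 5 → 16 → 8 → 4 → 2 → 1
Total steps = 56

56 steps


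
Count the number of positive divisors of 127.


127 = 127^1
d(127) = (1+1) = 2

2 divisors


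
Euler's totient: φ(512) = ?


512 = 2^9
Prime factors: 2
φ(512) = 512 × (1-1/2)
= 512 × 1/2 = 256

φ(512) = 256


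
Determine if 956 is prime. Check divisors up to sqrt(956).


956 / 2 = 478 (exact division)
956 is NOT prime.

No, 956 is not prime


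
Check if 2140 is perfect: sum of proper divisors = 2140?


Proper divisors of 2140: 1, 2, 4, 5, 10, 20, 107, 214, 428, 535, 1070
Sum = 1 + 2 + 4 + 5 + 10 + 20 + 107 + 214 + 428 + 535 + 1070 = 2396

No, 2140 is not perfect (2396 ≠ 2140)


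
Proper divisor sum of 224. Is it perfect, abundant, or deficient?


Proper divisors: 1, 2, 4, 7, 8, 14, 16, 28, 32, 56, 112
Sum = 1 + 2 + 4 + 7 + 8 + 14 + 16 + 28 + 32 + 56 + 112 = 280
280 > 224 → abundant

s(224) = 280 (abundant)


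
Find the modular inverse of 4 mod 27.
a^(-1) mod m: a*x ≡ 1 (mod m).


Use the extended Euclidean algorithm on (27, 4); each row r = 27*s + 4*t:
r=27, s=1, t=0
r=4, s=0, t=1
q=6: r=3, s=1, t=-6   [27*(1) + 4*(-6) = 3]
q=1: r=1, s=-1, t=7   [27*(-1) + 4*(7) = 1]
q=3: r=0, s=4, t=-27   [27*(4) + 4*(-27) = 0]
GCD = 1 with t = 7, so 4*(7) ≡ 1 (mod 27)
Inverse = 7 mod 27 = 7
Check: 4 * 7 = 28 ≡ 1 (mod 27)

4^(-1) ≡ 7 (mod 27)


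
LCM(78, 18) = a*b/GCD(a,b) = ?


GCD(78, 18) = 6
LCM = 78*18/6 = 1404/6 = 234

LCM = 234


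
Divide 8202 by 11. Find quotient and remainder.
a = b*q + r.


8202 = 11 * 745 + 7
Check: 8195 + 7 = 8202

q = 745, r = 7


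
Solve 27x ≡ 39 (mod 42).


GCD(27, 42) = 3 divides 39
Divide: 9x ≡ 13 (mod 14)
x ≡ 3 (mod 14)


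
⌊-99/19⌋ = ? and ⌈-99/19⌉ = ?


-99/19 = -5.2105
floor = -6
ceil = -5

floor = -6, ceil = -5


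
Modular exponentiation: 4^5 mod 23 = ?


4^1 mod 23 = 4
4^2 mod 23 = 16
4^3 mod 23 = 18
4^4 mod 23 = 3
4^5 mod 23 = 12


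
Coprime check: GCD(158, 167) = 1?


Euclidean algorithm:
167 = 1 * 158 + 9
158 = 17 * 9 + 5
9 = 1 * 5 + 4
5 = 1 * 4 + 1
4 = 4 * 1 + 0
GCD(158, 167) = 1

Yes, coprime (GCD = 1)


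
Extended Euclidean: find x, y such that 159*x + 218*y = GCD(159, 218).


Tabular extended Euclidean (each row: r = 159*s + 218*t):
r=159, s=1, t=0
r=218, s=0, t=1
q=0: r=159, s=1, t=0   [159*(1) + 218*(0) = 159]
q=1: r=59, s=-1, t=1   [159*(-1) + 218*(1) = 59]
q=2: r=41, s=3, t=-2   [159*(3) + 218*(-2) = 41]
q=1: r=18, s=-4, t=3   [159*(-4) + 218*(3) = 18]
q=2: r=5, s=11, t=-8   [159*(11) + 218*(-8) = 5]
q=3: r=3, s=-37, t=27   [159*(-37) + 218*(27) = 3]
q=1: r=2, s=48, t=-35   [159*(48) + 218*(-35) = 2]
q=1: r=1, s=-85, t=62   [159*(-85) + 218*(62) = 1]
q=2: r=0, s=218, t=-159   [159*(218) + 218*(-159) = 0]
GCD = 1; from the row with r=1: x=-85, y=62
Check: 159*(-85) + 218*(62) = -13515 + 13516 = 1

GCD = 1, x = -85, y = 62


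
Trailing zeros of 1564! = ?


floor(1564/5) = 312
floor(1564/25) = 62
floor(1564/125) = 12
floor(1564/625) = 2
Total = 388

388 trailing zeros


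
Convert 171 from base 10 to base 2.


171 (base 10) = 171 (decimal)
171 (decimal) = 10101011 (base 2)


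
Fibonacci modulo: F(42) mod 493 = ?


F(k) mod 493 for k=1..42:
1, 1, 2, 3, 5, 8, 13, 21, 34, 55, 89, 144, 233, 377, 117, 1, 118, 119, 237, 356, 100, 456, 63, 26, 89, 115, 204, 319, 30, 349, 379, 235, 121, 356, 477, 340, 324, 171, 2, 173, 175, 348
F(42) mod 493 = 348
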